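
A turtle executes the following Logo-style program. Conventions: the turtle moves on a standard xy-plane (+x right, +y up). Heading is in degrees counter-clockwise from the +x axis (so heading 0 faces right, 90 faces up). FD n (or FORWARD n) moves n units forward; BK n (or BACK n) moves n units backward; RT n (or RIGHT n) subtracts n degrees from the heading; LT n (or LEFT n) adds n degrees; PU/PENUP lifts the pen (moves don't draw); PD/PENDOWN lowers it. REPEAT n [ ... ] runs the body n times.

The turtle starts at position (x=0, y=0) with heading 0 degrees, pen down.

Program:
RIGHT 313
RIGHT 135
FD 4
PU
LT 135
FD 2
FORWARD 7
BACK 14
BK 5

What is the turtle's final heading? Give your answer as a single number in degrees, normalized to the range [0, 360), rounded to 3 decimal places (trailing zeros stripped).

Executing turtle program step by step:
Start: pos=(0,0), heading=0, pen down
RT 313: heading 0 -> 47
RT 135: heading 47 -> 272
FD 4: (0,0) -> (0.14,-3.998) [heading=272, draw]
PU: pen up
LT 135: heading 272 -> 47
FD 2: (0.14,-3.998) -> (1.504,-2.535) [heading=47, move]
FD 7: (1.504,-2.535) -> (6.278,2.585) [heading=47, move]
BK 14: (6.278,2.585) -> (-3.27,-7.654) [heading=47, move]
BK 5: (-3.27,-7.654) -> (-6.68,-11.311) [heading=47, move]
Final: pos=(-6.68,-11.311), heading=47, 1 segment(s) drawn

Answer: 47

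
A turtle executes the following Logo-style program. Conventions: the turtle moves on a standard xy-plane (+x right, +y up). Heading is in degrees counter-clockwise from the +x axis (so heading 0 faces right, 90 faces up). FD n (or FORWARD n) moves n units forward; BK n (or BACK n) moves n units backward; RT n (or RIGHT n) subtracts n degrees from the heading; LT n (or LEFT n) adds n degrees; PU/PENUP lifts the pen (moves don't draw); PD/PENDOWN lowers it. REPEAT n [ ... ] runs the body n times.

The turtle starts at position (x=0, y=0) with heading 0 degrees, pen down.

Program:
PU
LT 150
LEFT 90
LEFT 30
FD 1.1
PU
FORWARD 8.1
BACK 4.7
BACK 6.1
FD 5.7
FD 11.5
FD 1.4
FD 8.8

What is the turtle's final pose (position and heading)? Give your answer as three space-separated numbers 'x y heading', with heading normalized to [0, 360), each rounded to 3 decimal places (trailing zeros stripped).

Answer: 0 -25.8 270

Derivation:
Executing turtle program step by step:
Start: pos=(0,0), heading=0, pen down
PU: pen up
LT 150: heading 0 -> 150
LT 90: heading 150 -> 240
LT 30: heading 240 -> 270
FD 1.1: (0,0) -> (0,-1.1) [heading=270, move]
PU: pen up
FD 8.1: (0,-1.1) -> (0,-9.2) [heading=270, move]
BK 4.7: (0,-9.2) -> (0,-4.5) [heading=270, move]
BK 6.1: (0,-4.5) -> (0,1.6) [heading=270, move]
FD 5.7: (0,1.6) -> (0,-4.1) [heading=270, move]
FD 11.5: (0,-4.1) -> (0,-15.6) [heading=270, move]
FD 1.4: (0,-15.6) -> (0,-17) [heading=270, move]
FD 8.8: (0,-17) -> (0,-25.8) [heading=270, move]
Final: pos=(0,-25.8), heading=270, 0 segment(s) drawn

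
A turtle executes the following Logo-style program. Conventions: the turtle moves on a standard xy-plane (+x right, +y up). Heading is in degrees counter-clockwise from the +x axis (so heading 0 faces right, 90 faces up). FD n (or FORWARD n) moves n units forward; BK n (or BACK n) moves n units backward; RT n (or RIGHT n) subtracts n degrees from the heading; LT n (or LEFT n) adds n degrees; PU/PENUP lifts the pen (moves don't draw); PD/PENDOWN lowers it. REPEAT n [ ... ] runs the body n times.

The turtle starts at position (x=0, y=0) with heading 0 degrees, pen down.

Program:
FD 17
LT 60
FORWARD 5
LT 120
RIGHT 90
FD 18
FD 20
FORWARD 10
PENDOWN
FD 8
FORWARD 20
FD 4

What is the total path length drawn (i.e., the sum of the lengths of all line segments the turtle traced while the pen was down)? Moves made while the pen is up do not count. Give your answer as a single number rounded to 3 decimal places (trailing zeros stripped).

Executing turtle program step by step:
Start: pos=(0,0), heading=0, pen down
FD 17: (0,0) -> (17,0) [heading=0, draw]
LT 60: heading 0 -> 60
FD 5: (17,0) -> (19.5,4.33) [heading=60, draw]
LT 120: heading 60 -> 180
RT 90: heading 180 -> 90
FD 18: (19.5,4.33) -> (19.5,22.33) [heading=90, draw]
FD 20: (19.5,22.33) -> (19.5,42.33) [heading=90, draw]
FD 10: (19.5,42.33) -> (19.5,52.33) [heading=90, draw]
PD: pen down
FD 8: (19.5,52.33) -> (19.5,60.33) [heading=90, draw]
FD 20: (19.5,60.33) -> (19.5,80.33) [heading=90, draw]
FD 4: (19.5,80.33) -> (19.5,84.33) [heading=90, draw]
Final: pos=(19.5,84.33), heading=90, 8 segment(s) drawn

Segment lengths:
  seg 1: (0,0) -> (17,0), length = 17
  seg 2: (17,0) -> (19.5,4.33), length = 5
  seg 3: (19.5,4.33) -> (19.5,22.33), length = 18
  seg 4: (19.5,22.33) -> (19.5,42.33), length = 20
  seg 5: (19.5,42.33) -> (19.5,52.33), length = 10
  seg 6: (19.5,52.33) -> (19.5,60.33), length = 8
  seg 7: (19.5,60.33) -> (19.5,80.33), length = 20
  seg 8: (19.5,80.33) -> (19.5,84.33), length = 4
Total = 102

Answer: 102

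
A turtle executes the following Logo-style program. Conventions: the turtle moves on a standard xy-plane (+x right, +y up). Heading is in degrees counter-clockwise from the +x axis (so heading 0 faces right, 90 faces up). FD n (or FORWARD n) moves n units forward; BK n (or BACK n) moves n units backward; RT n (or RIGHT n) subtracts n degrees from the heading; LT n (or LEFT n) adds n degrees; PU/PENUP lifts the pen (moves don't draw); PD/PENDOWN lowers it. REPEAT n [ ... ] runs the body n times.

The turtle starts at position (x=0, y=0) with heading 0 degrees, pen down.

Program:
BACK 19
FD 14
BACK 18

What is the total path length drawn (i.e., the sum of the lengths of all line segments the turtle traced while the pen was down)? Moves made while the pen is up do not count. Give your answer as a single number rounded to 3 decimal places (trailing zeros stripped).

Executing turtle program step by step:
Start: pos=(0,0), heading=0, pen down
BK 19: (0,0) -> (-19,0) [heading=0, draw]
FD 14: (-19,0) -> (-5,0) [heading=0, draw]
BK 18: (-5,0) -> (-23,0) [heading=0, draw]
Final: pos=(-23,0), heading=0, 3 segment(s) drawn

Segment lengths:
  seg 1: (0,0) -> (-19,0), length = 19
  seg 2: (-19,0) -> (-5,0), length = 14
  seg 3: (-5,0) -> (-23,0), length = 18
Total = 51

Answer: 51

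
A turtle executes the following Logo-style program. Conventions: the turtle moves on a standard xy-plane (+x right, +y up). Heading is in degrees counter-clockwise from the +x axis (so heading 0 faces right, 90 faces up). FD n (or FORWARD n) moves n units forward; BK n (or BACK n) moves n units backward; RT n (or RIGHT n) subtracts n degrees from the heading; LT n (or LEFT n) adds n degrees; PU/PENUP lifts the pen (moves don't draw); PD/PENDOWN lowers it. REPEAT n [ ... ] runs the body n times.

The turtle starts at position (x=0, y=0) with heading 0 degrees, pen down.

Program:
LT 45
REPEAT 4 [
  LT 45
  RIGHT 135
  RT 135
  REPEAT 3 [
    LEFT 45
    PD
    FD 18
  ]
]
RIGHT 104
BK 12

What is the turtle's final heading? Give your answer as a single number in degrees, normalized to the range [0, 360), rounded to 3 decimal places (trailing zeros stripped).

Executing turtle program step by step:
Start: pos=(0,0), heading=0, pen down
LT 45: heading 0 -> 45
REPEAT 4 [
  -- iteration 1/4 --
  LT 45: heading 45 -> 90
  RT 135: heading 90 -> 315
  RT 135: heading 315 -> 180
  REPEAT 3 [
    -- iteration 1/3 --
    LT 45: heading 180 -> 225
    PD: pen down
    FD 18: (0,0) -> (-12.728,-12.728) [heading=225, draw]
    -- iteration 2/3 --
    LT 45: heading 225 -> 270
    PD: pen down
    FD 18: (-12.728,-12.728) -> (-12.728,-30.728) [heading=270, draw]
    -- iteration 3/3 --
    LT 45: heading 270 -> 315
    PD: pen down
    FD 18: (-12.728,-30.728) -> (0,-43.456) [heading=315, draw]
  ]
  -- iteration 2/4 --
  LT 45: heading 315 -> 0
  RT 135: heading 0 -> 225
  RT 135: heading 225 -> 90
  REPEAT 3 [
    -- iteration 1/3 --
    LT 45: heading 90 -> 135
    PD: pen down
    FD 18: (0,-43.456) -> (-12.728,-30.728) [heading=135, draw]
    -- iteration 2/3 --
    LT 45: heading 135 -> 180
    PD: pen down
    FD 18: (-12.728,-30.728) -> (-30.728,-30.728) [heading=180, draw]
    -- iteration 3/3 --
    LT 45: heading 180 -> 225
    PD: pen down
    FD 18: (-30.728,-30.728) -> (-43.456,-43.456) [heading=225, draw]
  ]
  -- iteration 3/4 --
  LT 45: heading 225 -> 270
  RT 135: heading 270 -> 135
  RT 135: heading 135 -> 0
  REPEAT 3 [
    -- iteration 1/3 --
    LT 45: heading 0 -> 45
    PD: pen down
    FD 18: (-43.456,-43.456) -> (-30.728,-30.728) [heading=45, draw]
    -- iteration 2/3 --
    LT 45: heading 45 -> 90
    PD: pen down
    FD 18: (-30.728,-30.728) -> (-30.728,-12.728) [heading=90, draw]
    -- iteration 3/3 --
    LT 45: heading 90 -> 135
    PD: pen down
    FD 18: (-30.728,-12.728) -> (-43.456,0) [heading=135, draw]
  ]
  -- iteration 4/4 --
  LT 45: heading 135 -> 180
  RT 135: heading 180 -> 45
  RT 135: heading 45 -> 270
  REPEAT 3 [
    -- iteration 1/3 --
    LT 45: heading 270 -> 315
    PD: pen down
    FD 18: (-43.456,0) -> (-30.728,-12.728) [heading=315, draw]
    -- iteration 2/3 --
    LT 45: heading 315 -> 0
    PD: pen down
    FD 18: (-30.728,-12.728) -> (-12.728,-12.728) [heading=0, draw]
    -- iteration 3/3 --
    LT 45: heading 0 -> 45
    PD: pen down
    FD 18: (-12.728,-12.728) -> (0,0) [heading=45, draw]
  ]
]
RT 104: heading 45 -> 301
BK 12: (0,0) -> (-6.18,10.286) [heading=301, draw]
Final: pos=(-6.18,10.286), heading=301, 13 segment(s) drawn

Answer: 301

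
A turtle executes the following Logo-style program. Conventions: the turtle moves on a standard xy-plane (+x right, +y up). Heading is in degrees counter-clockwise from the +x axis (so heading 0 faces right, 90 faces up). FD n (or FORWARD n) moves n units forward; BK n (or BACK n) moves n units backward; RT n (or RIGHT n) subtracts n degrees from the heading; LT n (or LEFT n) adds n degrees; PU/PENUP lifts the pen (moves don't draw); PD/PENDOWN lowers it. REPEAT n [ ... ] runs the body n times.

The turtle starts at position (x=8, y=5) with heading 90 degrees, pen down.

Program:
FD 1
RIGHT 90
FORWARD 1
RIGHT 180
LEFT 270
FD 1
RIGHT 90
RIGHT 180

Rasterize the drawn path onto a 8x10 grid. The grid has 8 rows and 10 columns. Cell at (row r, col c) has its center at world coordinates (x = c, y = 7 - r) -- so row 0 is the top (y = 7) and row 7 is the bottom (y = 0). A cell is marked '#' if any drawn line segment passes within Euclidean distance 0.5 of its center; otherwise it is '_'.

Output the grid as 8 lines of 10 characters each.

Segment 0: (8,5) -> (8,6)
Segment 1: (8,6) -> (9,6)
Segment 2: (9,6) -> (9,7)

Answer: _________#
________##
________#_
__________
__________
__________
__________
__________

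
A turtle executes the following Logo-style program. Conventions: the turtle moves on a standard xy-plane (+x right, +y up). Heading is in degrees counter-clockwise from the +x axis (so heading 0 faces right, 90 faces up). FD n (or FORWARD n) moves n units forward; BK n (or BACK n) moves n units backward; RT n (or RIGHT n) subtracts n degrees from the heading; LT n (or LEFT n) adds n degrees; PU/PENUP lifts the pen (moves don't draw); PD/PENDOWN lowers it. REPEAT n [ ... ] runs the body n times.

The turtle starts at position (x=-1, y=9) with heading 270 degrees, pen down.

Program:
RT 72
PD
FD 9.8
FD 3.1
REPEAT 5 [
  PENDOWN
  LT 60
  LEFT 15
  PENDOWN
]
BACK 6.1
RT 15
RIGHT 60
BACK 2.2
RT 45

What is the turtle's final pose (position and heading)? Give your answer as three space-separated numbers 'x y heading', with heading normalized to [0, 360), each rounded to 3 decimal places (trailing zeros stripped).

Executing turtle program step by step:
Start: pos=(-1,9), heading=270, pen down
RT 72: heading 270 -> 198
PD: pen down
FD 9.8: (-1,9) -> (-10.32,5.972) [heading=198, draw]
FD 3.1: (-10.32,5.972) -> (-13.269,5.014) [heading=198, draw]
REPEAT 5 [
  -- iteration 1/5 --
  PD: pen down
  LT 60: heading 198 -> 258
  LT 15: heading 258 -> 273
  PD: pen down
  -- iteration 2/5 --
  PD: pen down
  LT 60: heading 273 -> 333
  LT 15: heading 333 -> 348
  PD: pen down
  -- iteration 3/5 --
  PD: pen down
  LT 60: heading 348 -> 48
  LT 15: heading 48 -> 63
  PD: pen down
  -- iteration 4/5 --
  PD: pen down
  LT 60: heading 63 -> 123
  LT 15: heading 123 -> 138
  PD: pen down
  -- iteration 5/5 --
  PD: pen down
  LT 60: heading 138 -> 198
  LT 15: heading 198 -> 213
  PD: pen down
]
BK 6.1: (-13.269,5.014) -> (-8.153,8.336) [heading=213, draw]
RT 15: heading 213 -> 198
RT 60: heading 198 -> 138
BK 2.2: (-8.153,8.336) -> (-6.518,6.864) [heading=138, draw]
RT 45: heading 138 -> 93
Final: pos=(-6.518,6.864), heading=93, 4 segment(s) drawn

Answer: -6.518 6.864 93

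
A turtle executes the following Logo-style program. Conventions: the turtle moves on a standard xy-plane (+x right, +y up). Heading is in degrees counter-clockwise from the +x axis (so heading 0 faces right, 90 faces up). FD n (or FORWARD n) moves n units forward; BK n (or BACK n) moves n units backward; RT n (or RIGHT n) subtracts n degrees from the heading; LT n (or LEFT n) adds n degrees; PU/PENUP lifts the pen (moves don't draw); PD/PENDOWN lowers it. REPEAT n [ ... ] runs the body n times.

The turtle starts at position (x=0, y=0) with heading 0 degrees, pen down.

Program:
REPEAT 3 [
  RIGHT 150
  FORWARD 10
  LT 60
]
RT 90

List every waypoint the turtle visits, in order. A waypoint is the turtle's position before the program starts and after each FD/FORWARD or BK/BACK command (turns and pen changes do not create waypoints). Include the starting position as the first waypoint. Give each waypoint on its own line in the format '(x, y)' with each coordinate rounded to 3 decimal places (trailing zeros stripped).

Executing turtle program step by step:
Start: pos=(0,0), heading=0, pen down
REPEAT 3 [
  -- iteration 1/3 --
  RT 150: heading 0 -> 210
  FD 10: (0,0) -> (-8.66,-5) [heading=210, draw]
  LT 60: heading 210 -> 270
  -- iteration 2/3 --
  RT 150: heading 270 -> 120
  FD 10: (-8.66,-5) -> (-13.66,3.66) [heading=120, draw]
  LT 60: heading 120 -> 180
  -- iteration 3/3 --
  RT 150: heading 180 -> 30
  FD 10: (-13.66,3.66) -> (-5,8.66) [heading=30, draw]
  LT 60: heading 30 -> 90
]
RT 90: heading 90 -> 0
Final: pos=(-5,8.66), heading=0, 3 segment(s) drawn
Waypoints (4 total):
(0, 0)
(-8.66, -5)
(-13.66, 3.66)
(-5, 8.66)

Answer: (0, 0)
(-8.66, -5)
(-13.66, 3.66)
(-5, 8.66)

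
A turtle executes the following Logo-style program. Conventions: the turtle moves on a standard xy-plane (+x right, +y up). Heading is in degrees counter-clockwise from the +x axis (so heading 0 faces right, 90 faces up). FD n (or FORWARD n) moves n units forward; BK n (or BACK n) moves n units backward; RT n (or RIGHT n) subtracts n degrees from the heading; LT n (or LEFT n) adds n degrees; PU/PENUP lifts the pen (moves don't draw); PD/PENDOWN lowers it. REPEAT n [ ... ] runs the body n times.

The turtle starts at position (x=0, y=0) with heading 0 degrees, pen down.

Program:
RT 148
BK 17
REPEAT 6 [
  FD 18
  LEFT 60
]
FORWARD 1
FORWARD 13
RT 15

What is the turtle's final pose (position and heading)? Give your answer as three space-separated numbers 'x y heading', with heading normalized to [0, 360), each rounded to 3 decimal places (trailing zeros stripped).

Executing turtle program step by step:
Start: pos=(0,0), heading=0, pen down
RT 148: heading 0 -> 212
BK 17: (0,0) -> (14.417,9.009) [heading=212, draw]
REPEAT 6 [
  -- iteration 1/6 --
  FD 18: (14.417,9.009) -> (-0.848,-0.53) [heading=212, draw]
  LT 60: heading 212 -> 272
  -- iteration 2/6 --
  FD 18: (-0.848,-0.53) -> (-0.22,-18.519) [heading=272, draw]
  LT 60: heading 272 -> 332
  -- iteration 3/6 --
  FD 18: (-0.22,-18.519) -> (15.673,-26.969) [heading=332, draw]
  LT 60: heading 332 -> 32
  -- iteration 4/6 --
  FD 18: (15.673,-26.969) -> (30.938,-17.431) [heading=32, draw]
  LT 60: heading 32 -> 92
  -- iteration 5/6 --
  FD 18: (30.938,-17.431) -> (30.31,0.558) [heading=92, draw]
  LT 60: heading 92 -> 152
  -- iteration 6/6 --
  FD 18: (30.31,0.558) -> (14.417,9.009) [heading=152, draw]
  LT 60: heading 152 -> 212
]
FD 1: (14.417,9.009) -> (13.569,8.479) [heading=212, draw]
FD 13: (13.569,8.479) -> (2.544,1.59) [heading=212, draw]
RT 15: heading 212 -> 197
Final: pos=(2.544,1.59), heading=197, 9 segment(s) drawn

Answer: 2.544 1.59 197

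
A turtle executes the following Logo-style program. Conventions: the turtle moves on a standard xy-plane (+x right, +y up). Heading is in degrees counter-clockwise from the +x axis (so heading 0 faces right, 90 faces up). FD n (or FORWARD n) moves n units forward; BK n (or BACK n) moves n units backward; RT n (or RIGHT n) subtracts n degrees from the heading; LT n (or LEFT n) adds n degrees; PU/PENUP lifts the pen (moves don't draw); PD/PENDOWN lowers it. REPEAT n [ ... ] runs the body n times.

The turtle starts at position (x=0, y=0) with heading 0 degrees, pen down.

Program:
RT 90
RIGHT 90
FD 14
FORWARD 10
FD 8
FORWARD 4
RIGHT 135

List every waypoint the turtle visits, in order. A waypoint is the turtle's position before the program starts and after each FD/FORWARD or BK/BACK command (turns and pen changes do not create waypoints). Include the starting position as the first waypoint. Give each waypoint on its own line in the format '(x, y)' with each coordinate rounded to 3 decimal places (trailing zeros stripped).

Answer: (0, 0)
(-14, 0)
(-24, 0)
(-32, 0)
(-36, 0)

Derivation:
Executing turtle program step by step:
Start: pos=(0,0), heading=0, pen down
RT 90: heading 0 -> 270
RT 90: heading 270 -> 180
FD 14: (0,0) -> (-14,0) [heading=180, draw]
FD 10: (-14,0) -> (-24,0) [heading=180, draw]
FD 8: (-24,0) -> (-32,0) [heading=180, draw]
FD 4: (-32,0) -> (-36,0) [heading=180, draw]
RT 135: heading 180 -> 45
Final: pos=(-36,0), heading=45, 4 segment(s) drawn
Waypoints (5 total):
(0, 0)
(-14, 0)
(-24, 0)
(-32, 0)
(-36, 0)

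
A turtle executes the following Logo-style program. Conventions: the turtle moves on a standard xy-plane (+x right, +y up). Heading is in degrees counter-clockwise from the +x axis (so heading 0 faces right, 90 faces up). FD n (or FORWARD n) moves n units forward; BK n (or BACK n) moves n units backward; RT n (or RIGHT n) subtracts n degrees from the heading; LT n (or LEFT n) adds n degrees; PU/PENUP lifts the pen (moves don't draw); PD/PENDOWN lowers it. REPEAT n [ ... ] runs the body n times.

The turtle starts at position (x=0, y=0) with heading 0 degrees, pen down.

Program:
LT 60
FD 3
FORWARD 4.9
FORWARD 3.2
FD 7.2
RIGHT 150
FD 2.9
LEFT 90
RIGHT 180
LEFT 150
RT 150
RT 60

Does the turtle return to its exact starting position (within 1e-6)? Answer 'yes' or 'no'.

Answer: no

Derivation:
Executing turtle program step by step:
Start: pos=(0,0), heading=0, pen down
LT 60: heading 0 -> 60
FD 3: (0,0) -> (1.5,2.598) [heading=60, draw]
FD 4.9: (1.5,2.598) -> (3.95,6.842) [heading=60, draw]
FD 3.2: (3.95,6.842) -> (5.55,9.613) [heading=60, draw]
FD 7.2: (5.55,9.613) -> (9.15,15.848) [heading=60, draw]
RT 150: heading 60 -> 270
FD 2.9: (9.15,15.848) -> (9.15,12.948) [heading=270, draw]
LT 90: heading 270 -> 0
RT 180: heading 0 -> 180
LT 150: heading 180 -> 330
RT 150: heading 330 -> 180
RT 60: heading 180 -> 120
Final: pos=(9.15,12.948), heading=120, 5 segment(s) drawn

Start position: (0, 0)
Final position: (9.15, 12.948)
Distance = 15.855; >= 1e-6 -> NOT closed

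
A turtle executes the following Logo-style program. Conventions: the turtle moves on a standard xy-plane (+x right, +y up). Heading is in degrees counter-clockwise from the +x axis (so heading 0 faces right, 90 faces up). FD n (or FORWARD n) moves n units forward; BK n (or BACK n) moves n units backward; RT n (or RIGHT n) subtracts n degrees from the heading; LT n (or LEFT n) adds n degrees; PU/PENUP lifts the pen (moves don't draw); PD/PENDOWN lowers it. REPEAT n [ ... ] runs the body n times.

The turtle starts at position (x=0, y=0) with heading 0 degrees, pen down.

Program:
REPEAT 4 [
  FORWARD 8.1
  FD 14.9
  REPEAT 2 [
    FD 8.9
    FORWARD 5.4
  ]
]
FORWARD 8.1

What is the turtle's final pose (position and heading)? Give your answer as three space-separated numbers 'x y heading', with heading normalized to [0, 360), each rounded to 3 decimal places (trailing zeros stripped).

Answer: 214.5 0 0

Derivation:
Executing turtle program step by step:
Start: pos=(0,0), heading=0, pen down
REPEAT 4 [
  -- iteration 1/4 --
  FD 8.1: (0,0) -> (8.1,0) [heading=0, draw]
  FD 14.9: (8.1,0) -> (23,0) [heading=0, draw]
  REPEAT 2 [
    -- iteration 1/2 --
    FD 8.9: (23,0) -> (31.9,0) [heading=0, draw]
    FD 5.4: (31.9,0) -> (37.3,0) [heading=0, draw]
    -- iteration 2/2 --
    FD 8.9: (37.3,0) -> (46.2,0) [heading=0, draw]
    FD 5.4: (46.2,0) -> (51.6,0) [heading=0, draw]
  ]
  -- iteration 2/4 --
  FD 8.1: (51.6,0) -> (59.7,0) [heading=0, draw]
  FD 14.9: (59.7,0) -> (74.6,0) [heading=0, draw]
  REPEAT 2 [
    -- iteration 1/2 --
    FD 8.9: (74.6,0) -> (83.5,0) [heading=0, draw]
    FD 5.4: (83.5,0) -> (88.9,0) [heading=0, draw]
    -- iteration 2/2 --
    FD 8.9: (88.9,0) -> (97.8,0) [heading=0, draw]
    FD 5.4: (97.8,0) -> (103.2,0) [heading=0, draw]
  ]
  -- iteration 3/4 --
  FD 8.1: (103.2,0) -> (111.3,0) [heading=0, draw]
  FD 14.9: (111.3,0) -> (126.2,0) [heading=0, draw]
  REPEAT 2 [
    -- iteration 1/2 --
    FD 8.9: (126.2,0) -> (135.1,0) [heading=0, draw]
    FD 5.4: (135.1,0) -> (140.5,0) [heading=0, draw]
    -- iteration 2/2 --
    FD 8.9: (140.5,0) -> (149.4,0) [heading=0, draw]
    FD 5.4: (149.4,0) -> (154.8,0) [heading=0, draw]
  ]
  -- iteration 4/4 --
  FD 8.1: (154.8,0) -> (162.9,0) [heading=0, draw]
  FD 14.9: (162.9,0) -> (177.8,0) [heading=0, draw]
  REPEAT 2 [
    -- iteration 1/2 --
    FD 8.9: (177.8,0) -> (186.7,0) [heading=0, draw]
    FD 5.4: (186.7,0) -> (192.1,0) [heading=0, draw]
    -- iteration 2/2 --
    FD 8.9: (192.1,0) -> (201,0) [heading=0, draw]
    FD 5.4: (201,0) -> (206.4,0) [heading=0, draw]
  ]
]
FD 8.1: (206.4,0) -> (214.5,0) [heading=0, draw]
Final: pos=(214.5,0), heading=0, 25 segment(s) drawn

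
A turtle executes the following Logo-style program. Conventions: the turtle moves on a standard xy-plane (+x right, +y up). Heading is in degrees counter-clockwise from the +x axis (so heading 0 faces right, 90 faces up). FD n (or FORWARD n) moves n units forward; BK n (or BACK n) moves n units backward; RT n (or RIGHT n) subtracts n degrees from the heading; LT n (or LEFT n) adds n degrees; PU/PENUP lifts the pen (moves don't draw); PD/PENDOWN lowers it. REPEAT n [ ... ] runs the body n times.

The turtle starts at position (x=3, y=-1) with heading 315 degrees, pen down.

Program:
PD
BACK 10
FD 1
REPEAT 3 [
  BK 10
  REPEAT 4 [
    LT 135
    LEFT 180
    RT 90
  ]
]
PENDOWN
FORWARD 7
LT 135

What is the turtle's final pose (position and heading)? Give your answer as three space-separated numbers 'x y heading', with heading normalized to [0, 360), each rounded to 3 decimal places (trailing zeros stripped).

Executing turtle program step by step:
Start: pos=(3,-1), heading=315, pen down
PD: pen down
BK 10: (3,-1) -> (-4.071,6.071) [heading=315, draw]
FD 1: (-4.071,6.071) -> (-3.364,5.364) [heading=315, draw]
REPEAT 3 [
  -- iteration 1/3 --
  BK 10: (-3.364,5.364) -> (-10.435,12.435) [heading=315, draw]
  REPEAT 4 [
    -- iteration 1/4 --
    LT 135: heading 315 -> 90
    LT 180: heading 90 -> 270
    RT 90: heading 270 -> 180
    -- iteration 2/4 --
    LT 135: heading 180 -> 315
    LT 180: heading 315 -> 135
    RT 90: heading 135 -> 45
    -- iteration 3/4 --
    LT 135: heading 45 -> 180
    LT 180: heading 180 -> 0
    RT 90: heading 0 -> 270
    -- iteration 4/4 --
    LT 135: heading 270 -> 45
    LT 180: heading 45 -> 225
    RT 90: heading 225 -> 135
  ]
  -- iteration 2/3 --
  BK 10: (-10.435,12.435) -> (-3.364,5.364) [heading=135, draw]
  REPEAT 4 [
    -- iteration 1/4 --
    LT 135: heading 135 -> 270
    LT 180: heading 270 -> 90
    RT 90: heading 90 -> 0
    -- iteration 2/4 --
    LT 135: heading 0 -> 135
    LT 180: heading 135 -> 315
    RT 90: heading 315 -> 225
    -- iteration 3/4 --
    LT 135: heading 225 -> 0
    LT 180: heading 0 -> 180
    RT 90: heading 180 -> 90
    -- iteration 4/4 --
    LT 135: heading 90 -> 225
    LT 180: heading 225 -> 45
    RT 90: heading 45 -> 315
  ]
  -- iteration 3/3 --
  BK 10: (-3.364,5.364) -> (-10.435,12.435) [heading=315, draw]
  REPEAT 4 [
    -- iteration 1/4 --
    LT 135: heading 315 -> 90
    LT 180: heading 90 -> 270
    RT 90: heading 270 -> 180
    -- iteration 2/4 --
    LT 135: heading 180 -> 315
    LT 180: heading 315 -> 135
    RT 90: heading 135 -> 45
    -- iteration 3/4 --
    LT 135: heading 45 -> 180
    LT 180: heading 180 -> 0
    RT 90: heading 0 -> 270
    -- iteration 4/4 --
    LT 135: heading 270 -> 45
    LT 180: heading 45 -> 225
    RT 90: heading 225 -> 135
  ]
]
PD: pen down
FD 7: (-10.435,12.435) -> (-15.385,17.385) [heading=135, draw]
LT 135: heading 135 -> 270
Final: pos=(-15.385,17.385), heading=270, 6 segment(s) drawn

Answer: -15.385 17.385 270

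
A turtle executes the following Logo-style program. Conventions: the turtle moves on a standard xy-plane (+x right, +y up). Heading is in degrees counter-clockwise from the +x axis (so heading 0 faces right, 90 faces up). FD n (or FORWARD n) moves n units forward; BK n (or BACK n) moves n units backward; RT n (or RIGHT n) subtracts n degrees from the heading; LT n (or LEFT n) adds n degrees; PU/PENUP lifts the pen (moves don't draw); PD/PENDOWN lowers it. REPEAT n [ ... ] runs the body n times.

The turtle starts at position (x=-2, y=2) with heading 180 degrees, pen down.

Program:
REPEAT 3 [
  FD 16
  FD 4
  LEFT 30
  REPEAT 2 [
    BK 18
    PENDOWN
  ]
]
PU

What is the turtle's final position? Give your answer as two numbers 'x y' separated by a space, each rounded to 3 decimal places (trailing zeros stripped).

Answer: -0.144 59.856

Derivation:
Executing turtle program step by step:
Start: pos=(-2,2), heading=180, pen down
REPEAT 3 [
  -- iteration 1/3 --
  FD 16: (-2,2) -> (-18,2) [heading=180, draw]
  FD 4: (-18,2) -> (-22,2) [heading=180, draw]
  LT 30: heading 180 -> 210
  REPEAT 2 [
    -- iteration 1/2 --
    BK 18: (-22,2) -> (-6.412,11) [heading=210, draw]
    PD: pen down
    -- iteration 2/2 --
    BK 18: (-6.412,11) -> (9.177,20) [heading=210, draw]
    PD: pen down
  ]
  -- iteration 2/3 --
  FD 16: (9.177,20) -> (-4.679,12) [heading=210, draw]
  FD 4: (-4.679,12) -> (-8.144,10) [heading=210, draw]
  LT 30: heading 210 -> 240
  REPEAT 2 [
    -- iteration 1/2 --
    BK 18: (-8.144,10) -> (0.856,25.588) [heading=240, draw]
    PD: pen down
    -- iteration 2/2 --
    BK 18: (0.856,25.588) -> (9.856,41.177) [heading=240, draw]
    PD: pen down
  ]
  -- iteration 3/3 --
  FD 16: (9.856,41.177) -> (1.856,27.321) [heading=240, draw]
  FD 4: (1.856,27.321) -> (-0.144,23.856) [heading=240, draw]
  LT 30: heading 240 -> 270
  REPEAT 2 [
    -- iteration 1/2 --
    BK 18: (-0.144,23.856) -> (-0.144,41.856) [heading=270, draw]
    PD: pen down
    -- iteration 2/2 --
    BK 18: (-0.144,41.856) -> (-0.144,59.856) [heading=270, draw]
    PD: pen down
  ]
]
PU: pen up
Final: pos=(-0.144,59.856), heading=270, 12 segment(s) drawn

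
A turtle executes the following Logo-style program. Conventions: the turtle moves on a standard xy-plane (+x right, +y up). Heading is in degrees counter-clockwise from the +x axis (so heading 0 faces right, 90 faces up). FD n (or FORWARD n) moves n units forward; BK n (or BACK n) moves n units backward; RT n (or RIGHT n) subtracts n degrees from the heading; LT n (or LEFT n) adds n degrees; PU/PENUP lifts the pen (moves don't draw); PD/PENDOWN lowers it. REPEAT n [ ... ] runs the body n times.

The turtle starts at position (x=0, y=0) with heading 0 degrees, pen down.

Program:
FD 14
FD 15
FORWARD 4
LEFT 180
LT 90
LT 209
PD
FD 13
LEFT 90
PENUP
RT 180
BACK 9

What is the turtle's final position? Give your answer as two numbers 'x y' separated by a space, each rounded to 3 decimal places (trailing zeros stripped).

Answer: 18.826 7.007

Derivation:
Executing turtle program step by step:
Start: pos=(0,0), heading=0, pen down
FD 14: (0,0) -> (14,0) [heading=0, draw]
FD 15: (14,0) -> (29,0) [heading=0, draw]
FD 4: (29,0) -> (33,0) [heading=0, draw]
LT 180: heading 0 -> 180
LT 90: heading 180 -> 270
LT 209: heading 270 -> 119
PD: pen down
FD 13: (33,0) -> (26.697,11.37) [heading=119, draw]
LT 90: heading 119 -> 209
PU: pen up
RT 180: heading 209 -> 29
BK 9: (26.697,11.37) -> (18.826,7.007) [heading=29, move]
Final: pos=(18.826,7.007), heading=29, 4 segment(s) drawn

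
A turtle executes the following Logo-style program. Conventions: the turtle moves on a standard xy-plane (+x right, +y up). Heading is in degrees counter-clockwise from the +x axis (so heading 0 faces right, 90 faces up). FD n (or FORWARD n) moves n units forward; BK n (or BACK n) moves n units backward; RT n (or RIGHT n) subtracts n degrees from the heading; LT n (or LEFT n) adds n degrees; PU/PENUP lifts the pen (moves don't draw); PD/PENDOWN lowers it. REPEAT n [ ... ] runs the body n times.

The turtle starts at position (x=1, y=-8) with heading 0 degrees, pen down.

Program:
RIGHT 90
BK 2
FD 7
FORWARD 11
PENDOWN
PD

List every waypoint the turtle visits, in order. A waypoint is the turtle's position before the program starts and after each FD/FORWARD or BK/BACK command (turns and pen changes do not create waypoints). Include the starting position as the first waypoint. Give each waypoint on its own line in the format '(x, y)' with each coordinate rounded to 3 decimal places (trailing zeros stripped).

Answer: (1, -8)
(1, -6)
(1, -13)
(1, -24)

Derivation:
Executing turtle program step by step:
Start: pos=(1,-8), heading=0, pen down
RT 90: heading 0 -> 270
BK 2: (1,-8) -> (1,-6) [heading=270, draw]
FD 7: (1,-6) -> (1,-13) [heading=270, draw]
FD 11: (1,-13) -> (1,-24) [heading=270, draw]
PD: pen down
PD: pen down
Final: pos=(1,-24), heading=270, 3 segment(s) drawn
Waypoints (4 total):
(1, -8)
(1, -6)
(1, -13)
(1, -24)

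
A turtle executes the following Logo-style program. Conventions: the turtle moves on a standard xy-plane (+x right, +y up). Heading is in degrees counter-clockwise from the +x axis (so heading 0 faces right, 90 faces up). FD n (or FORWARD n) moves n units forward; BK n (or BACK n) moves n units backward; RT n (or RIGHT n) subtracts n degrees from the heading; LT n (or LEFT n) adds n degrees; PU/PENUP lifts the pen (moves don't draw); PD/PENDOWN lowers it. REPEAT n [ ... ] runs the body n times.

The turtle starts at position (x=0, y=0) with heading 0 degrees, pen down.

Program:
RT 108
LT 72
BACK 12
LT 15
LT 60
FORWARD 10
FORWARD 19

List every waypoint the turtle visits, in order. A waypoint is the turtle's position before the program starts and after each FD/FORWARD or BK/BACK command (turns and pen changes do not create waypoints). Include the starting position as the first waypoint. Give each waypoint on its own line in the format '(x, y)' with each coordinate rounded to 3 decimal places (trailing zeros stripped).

Executing turtle program step by step:
Start: pos=(0,0), heading=0, pen down
RT 108: heading 0 -> 252
LT 72: heading 252 -> 324
BK 12: (0,0) -> (-9.708,7.053) [heading=324, draw]
LT 15: heading 324 -> 339
LT 60: heading 339 -> 39
FD 10: (-9.708,7.053) -> (-1.937,13.347) [heading=39, draw]
FD 19: (-1.937,13.347) -> (12.829,25.304) [heading=39, draw]
Final: pos=(12.829,25.304), heading=39, 3 segment(s) drawn
Waypoints (4 total):
(0, 0)
(-9.708, 7.053)
(-1.937, 13.347)
(12.829, 25.304)

Answer: (0, 0)
(-9.708, 7.053)
(-1.937, 13.347)
(12.829, 25.304)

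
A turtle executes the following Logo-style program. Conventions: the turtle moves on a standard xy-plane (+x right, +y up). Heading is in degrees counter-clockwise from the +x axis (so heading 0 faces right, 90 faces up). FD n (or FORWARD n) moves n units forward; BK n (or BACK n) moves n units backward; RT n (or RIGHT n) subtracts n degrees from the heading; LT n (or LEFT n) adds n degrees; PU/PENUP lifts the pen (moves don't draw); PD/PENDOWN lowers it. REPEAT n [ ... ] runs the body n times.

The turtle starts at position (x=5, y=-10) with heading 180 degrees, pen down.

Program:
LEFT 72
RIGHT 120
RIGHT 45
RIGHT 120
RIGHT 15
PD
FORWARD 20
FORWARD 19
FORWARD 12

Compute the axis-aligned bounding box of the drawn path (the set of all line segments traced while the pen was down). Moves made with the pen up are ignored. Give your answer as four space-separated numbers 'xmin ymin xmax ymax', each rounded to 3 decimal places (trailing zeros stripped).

Answer: 5 -47.9 39.126 -10

Derivation:
Executing turtle program step by step:
Start: pos=(5,-10), heading=180, pen down
LT 72: heading 180 -> 252
RT 120: heading 252 -> 132
RT 45: heading 132 -> 87
RT 120: heading 87 -> 327
RT 15: heading 327 -> 312
PD: pen down
FD 20: (5,-10) -> (18.383,-24.863) [heading=312, draw]
FD 19: (18.383,-24.863) -> (31.096,-38.983) [heading=312, draw]
FD 12: (31.096,-38.983) -> (39.126,-47.9) [heading=312, draw]
Final: pos=(39.126,-47.9), heading=312, 3 segment(s) drawn

Segment endpoints: x in {5, 18.383, 31.096, 39.126}, y in {-47.9, -38.983, -24.863, -10}
xmin=5, ymin=-47.9, xmax=39.126, ymax=-10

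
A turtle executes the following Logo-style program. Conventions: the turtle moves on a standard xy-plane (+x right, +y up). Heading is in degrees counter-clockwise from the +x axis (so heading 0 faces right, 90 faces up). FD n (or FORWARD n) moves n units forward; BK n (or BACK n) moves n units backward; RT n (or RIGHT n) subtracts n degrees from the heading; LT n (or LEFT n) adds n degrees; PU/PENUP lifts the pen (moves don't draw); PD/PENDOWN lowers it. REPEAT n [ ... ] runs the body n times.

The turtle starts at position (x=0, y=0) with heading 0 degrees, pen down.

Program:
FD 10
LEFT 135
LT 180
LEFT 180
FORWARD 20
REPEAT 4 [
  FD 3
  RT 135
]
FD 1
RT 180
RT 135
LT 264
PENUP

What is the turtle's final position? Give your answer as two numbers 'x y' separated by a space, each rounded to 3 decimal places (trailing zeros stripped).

Answer: -4.678 16.435

Derivation:
Executing turtle program step by step:
Start: pos=(0,0), heading=0, pen down
FD 10: (0,0) -> (10,0) [heading=0, draw]
LT 135: heading 0 -> 135
LT 180: heading 135 -> 315
LT 180: heading 315 -> 135
FD 20: (10,0) -> (-4.142,14.142) [heading=135, draw]
REPEAT 4 [
  -- iteration 1/4 --
  FD 3: (-4.142,14.142) -> (-6.263,16.263) [heading=135, draw]
  RT 135: heading 135 -> 0
  -- iteration 2/4 --
  FD 3: (-6.263,16.263) -> (-3.263,16.263) [heading=0, draw]
  RT 135: heading 0 -> 225
  -- iteration 3/4 --
  FD 3: (-3.263,16.263) -> (-5.385,14.142) [heading=225, draw]
  RT 135: heading 225 -> 90
  -- iteration 4/4 --
  FD 3: (-5.385,14.142) -> (-5.385,17.142) [heading=90, draw]
  RT 135: heading 90 -> 315
]
FD 1: (-5.385,17.142) -> (-4.678,16.435) [heading=315, draw]
RT 180: heading 315 -> 135
RT 135: heading 135 -> 0
LT 264: heading 0 -> 264
PU: pen up
Final: pos=(-4.678,16.435), heading=264, 7 segment(s) drawn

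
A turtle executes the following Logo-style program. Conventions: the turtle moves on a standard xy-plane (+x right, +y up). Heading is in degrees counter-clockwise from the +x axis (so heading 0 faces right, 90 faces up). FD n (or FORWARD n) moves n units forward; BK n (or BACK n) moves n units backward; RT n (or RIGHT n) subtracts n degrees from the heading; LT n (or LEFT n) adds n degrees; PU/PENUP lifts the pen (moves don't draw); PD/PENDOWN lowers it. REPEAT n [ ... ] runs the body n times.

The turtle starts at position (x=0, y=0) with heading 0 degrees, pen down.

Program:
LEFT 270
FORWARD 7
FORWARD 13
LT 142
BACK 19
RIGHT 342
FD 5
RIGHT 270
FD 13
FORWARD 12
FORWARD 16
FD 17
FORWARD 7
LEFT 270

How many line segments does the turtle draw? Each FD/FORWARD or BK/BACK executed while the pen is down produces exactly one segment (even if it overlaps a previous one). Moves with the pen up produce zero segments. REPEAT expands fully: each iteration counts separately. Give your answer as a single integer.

Executing turtle program step by step:
Start: pos=(0,0), heading=0, pen down
LT 270: heading 0 -> 270
FD 7: (0,0) -> (0,-7) [heading=270, draw]
FD 13: (0,-7) -> (0,-20) [heading=270, draw]
LT 142: heading 270 -> 52
BK 19: (0,-20) -> (-11.698,-34.972) [heading=52, draw]
RT 342: heading 52 -> 70
FD 5: (-11.698,-34.972) -> (-9.987,-30.274) [heading=70, draw]
RT 270: heading 70 -> 160
FD 13: (-9.987,-30.274) -> (-22.203,-25.827) [heading=160, draw]
FD 12: (-22.203,-25.827) -> (-33.48,-21.723) [heading=160, draw]
FD 16: (-33.48,-21.723) -> (-48.515,-16.251) [heading=160, draw]
FD 17: (-48.515,-16.251) -> (-64.49,-10.437) [heading=160, draw]
FD 7: (-64.49,-10.437) -> (-71.067,-8.042) [heading=160, draw]
LT 270: heading 160 -> 70
Final: pos=(-71.067,-8.042), heading=70, 9 segment(s) drawn
Segments drawn: 9

Answer: 9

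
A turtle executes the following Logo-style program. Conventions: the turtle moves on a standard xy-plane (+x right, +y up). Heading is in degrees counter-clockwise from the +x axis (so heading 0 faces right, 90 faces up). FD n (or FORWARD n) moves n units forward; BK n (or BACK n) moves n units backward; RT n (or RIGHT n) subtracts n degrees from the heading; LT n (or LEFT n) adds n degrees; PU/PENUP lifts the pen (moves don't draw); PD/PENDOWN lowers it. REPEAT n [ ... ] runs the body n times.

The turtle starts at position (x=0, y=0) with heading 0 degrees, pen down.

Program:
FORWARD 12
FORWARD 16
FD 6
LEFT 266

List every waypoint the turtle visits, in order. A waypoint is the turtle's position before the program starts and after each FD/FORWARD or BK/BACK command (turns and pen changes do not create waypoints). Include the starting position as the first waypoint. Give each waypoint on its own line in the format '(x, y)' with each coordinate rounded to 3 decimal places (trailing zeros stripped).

Executing turtle program step by step:
Start: pos=(0,0), heading=0, pen down
FD 12: (0,0) -> (12,0) [heading=0, draw]
FD 16: (12,0) -> (28,0) [heading=0, draw]
FD 6: (28,0) -> (34,0) [heading=0, draw]
LT 266: heading 0 -> 266
Final: pos=(34,0), heading=266, 3 segment(s) drawn
Waypoints (4 total):
(0, 0)
(12, 0)
(28, 0)
(34, 0)

Answer: (0, 0)
(12, 0)
(28, 0)
(34, 0)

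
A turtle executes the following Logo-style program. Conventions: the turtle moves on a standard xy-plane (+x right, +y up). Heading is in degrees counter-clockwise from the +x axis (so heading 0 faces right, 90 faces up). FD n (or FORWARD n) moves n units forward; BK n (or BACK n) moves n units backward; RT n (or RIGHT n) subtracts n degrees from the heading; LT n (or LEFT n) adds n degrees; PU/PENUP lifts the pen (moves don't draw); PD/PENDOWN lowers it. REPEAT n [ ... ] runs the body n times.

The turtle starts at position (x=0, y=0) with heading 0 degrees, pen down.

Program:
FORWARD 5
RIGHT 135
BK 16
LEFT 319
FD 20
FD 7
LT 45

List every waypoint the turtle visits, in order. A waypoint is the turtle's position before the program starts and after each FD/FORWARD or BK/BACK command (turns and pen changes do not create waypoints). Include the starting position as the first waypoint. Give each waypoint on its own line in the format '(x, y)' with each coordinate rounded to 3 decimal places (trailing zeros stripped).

Answer: (0, 0)
(5, 0)
(16.314, 11.314)
(-3.638, 9.919)
(-10.621, 9.43)

Derivation:
Executing turtle program step by step:
Start: pos=(0,0), heading=0, pen down
FD 5: (0,0) -> (5,0) [heading=0, draw]
RT 135: heading 0 -> 225
BK 16: (5,0) -> (16.314,11.314) [heading=225, draw]
LT 319: heading 225 -> 184
FD 20: (16.314,11.314) -> (-3.638,9.919) [heading=184, draw]
FD 7: (-3.638,9.919) -> (-10.621,9.43) [heading=184, draw]
LT 45: heading 184 -> 229
Final: pos=(-10.621,9.43), heading=229, 4 segment(s) drawn
Waypoints (5 total):
(0, 0)
(5, 0)
(16.314, 11.314)
(-3.638, 9.919)
(-10.621, 9.43)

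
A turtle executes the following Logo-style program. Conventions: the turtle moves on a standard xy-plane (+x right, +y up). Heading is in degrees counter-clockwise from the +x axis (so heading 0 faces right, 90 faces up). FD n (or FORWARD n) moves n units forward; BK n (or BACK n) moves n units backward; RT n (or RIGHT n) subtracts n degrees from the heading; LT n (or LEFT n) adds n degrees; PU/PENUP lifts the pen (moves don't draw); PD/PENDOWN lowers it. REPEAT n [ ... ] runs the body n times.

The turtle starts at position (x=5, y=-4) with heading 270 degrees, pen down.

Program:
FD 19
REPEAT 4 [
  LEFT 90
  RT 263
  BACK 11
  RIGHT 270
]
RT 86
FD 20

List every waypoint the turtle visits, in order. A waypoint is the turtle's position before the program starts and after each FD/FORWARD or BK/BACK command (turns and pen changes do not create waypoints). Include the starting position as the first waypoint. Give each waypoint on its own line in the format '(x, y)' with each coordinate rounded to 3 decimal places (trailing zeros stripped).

Answer: (5, -4)
(5, -23)
(6.341, -33.918)
(-4.333, -36.579)
(-8.275, -26.31)
(1.438, -21.146)
(-15.523, -31.744)

Derivation:
Executing turtle program step by step:
Start: pos=(5,-4), heading=270, pen down
FD 19: (5,-4) -> (5,-23) [heading=270, draw]
REPEAT 4 [
  -- iteration 1/4 --
  LT 90: heading 270 -> 0
  RT 263: heading 0 -> 97
  BK 11: (5,-23) -> (6.341,-33.918) [heading=97, draw]
  RT 270: heading 97 -> 187
  -- iteration 2/4 --
  LT 90: heading 187 -> 277
  RT 263: heading 277 -> 14
  BK 11: (6.341,-33.918) -> (-4.333,-36.579) [heading=14, draw]
  RT 270: heading 14 -> 104
  -- iteration 3/4 --
  LT 90: heading 104 -> 194
  RT 263: heading 194 -> 291
  BK 11: (-4.333,-36.579) -> (-8.275,-26.31) [heading=291, draw]
  RT 270: heading 291 -> 21
  -- iteration 4/4 --
  LT 90: heading 21 -> 111
  RT 263: heading 111 -> 208
  BK 11: (-8.275,-26.31) -> (1.438,-21.146) [heading=208, draw]
  RT 270: heading 208 -> 298
]
RT 86: heading 298 -> 212
FD 20: (1.438,-21.146) -> (-15.523,-31.744) [heading=212, draw]
Final: pos=(-15.523,-31.744), heading=212, 6 segment(s) drawn
Waypoints (7 total):
(5, -4)
(5, -23)
(6.341, -33.918)
(-4.333, -36.579)
(-8.275, -26.31)
(1.438, -21.146)
(-15.523, -31.744)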